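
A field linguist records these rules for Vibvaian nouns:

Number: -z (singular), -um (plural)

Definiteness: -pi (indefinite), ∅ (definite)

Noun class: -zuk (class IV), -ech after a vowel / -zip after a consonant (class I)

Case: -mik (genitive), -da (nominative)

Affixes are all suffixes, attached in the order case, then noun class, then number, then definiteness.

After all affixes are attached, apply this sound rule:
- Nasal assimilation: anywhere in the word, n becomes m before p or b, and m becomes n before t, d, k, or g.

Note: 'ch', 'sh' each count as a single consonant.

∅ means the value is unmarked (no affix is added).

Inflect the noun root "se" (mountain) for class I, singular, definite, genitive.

semikzipz

Attach case genitive -mik → semik.
Attach noun class class I -zip (after consonant 'k') → semikzip.
Attach number singular -z → semikzipz.
definiteness = definite: zero marking, form stays semikzipz.
Nasal assimilation: no change.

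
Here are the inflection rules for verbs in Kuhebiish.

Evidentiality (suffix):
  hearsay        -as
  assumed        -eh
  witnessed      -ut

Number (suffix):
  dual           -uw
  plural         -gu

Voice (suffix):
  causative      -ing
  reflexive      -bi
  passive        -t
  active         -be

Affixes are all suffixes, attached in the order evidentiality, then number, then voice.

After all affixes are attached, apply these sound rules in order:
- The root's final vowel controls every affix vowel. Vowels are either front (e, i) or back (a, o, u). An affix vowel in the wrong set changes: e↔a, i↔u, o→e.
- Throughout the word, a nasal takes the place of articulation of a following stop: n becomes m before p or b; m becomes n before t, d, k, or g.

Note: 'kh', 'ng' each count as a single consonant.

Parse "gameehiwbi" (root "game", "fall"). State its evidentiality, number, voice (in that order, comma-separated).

assumed, dual, reflexive

Segment: game-eh-uw-bi.
evidentiality: -eh → assumed.
number: -uw → dual.
voice: -bi → reflexive.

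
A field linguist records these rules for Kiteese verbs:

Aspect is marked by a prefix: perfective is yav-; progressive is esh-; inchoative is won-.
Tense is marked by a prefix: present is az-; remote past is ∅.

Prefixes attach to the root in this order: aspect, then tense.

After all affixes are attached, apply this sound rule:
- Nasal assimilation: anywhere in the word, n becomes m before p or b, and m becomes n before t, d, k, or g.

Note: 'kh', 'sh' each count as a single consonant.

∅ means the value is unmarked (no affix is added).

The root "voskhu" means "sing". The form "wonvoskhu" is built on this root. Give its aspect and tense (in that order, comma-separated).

Segment: won-voskhu.
aspect: won- → inchoative.
tense: ∅ → remote past.

inchoative, remote past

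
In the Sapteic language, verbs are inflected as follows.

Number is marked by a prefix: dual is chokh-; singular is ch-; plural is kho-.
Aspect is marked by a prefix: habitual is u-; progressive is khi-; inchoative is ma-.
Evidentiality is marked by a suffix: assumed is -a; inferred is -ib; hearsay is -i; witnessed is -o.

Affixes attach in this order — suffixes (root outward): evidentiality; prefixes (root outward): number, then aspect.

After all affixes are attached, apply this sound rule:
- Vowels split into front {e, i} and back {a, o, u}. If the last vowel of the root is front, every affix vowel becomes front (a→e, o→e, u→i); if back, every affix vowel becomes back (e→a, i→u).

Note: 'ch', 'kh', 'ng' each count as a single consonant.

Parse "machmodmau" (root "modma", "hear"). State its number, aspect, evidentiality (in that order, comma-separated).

singular, inchoative, hearsay

Segment: ma-ch-modma-i.
number: ch- → singular.
aspect: ma- → inchoative.
evidentiality: -i → hearsay.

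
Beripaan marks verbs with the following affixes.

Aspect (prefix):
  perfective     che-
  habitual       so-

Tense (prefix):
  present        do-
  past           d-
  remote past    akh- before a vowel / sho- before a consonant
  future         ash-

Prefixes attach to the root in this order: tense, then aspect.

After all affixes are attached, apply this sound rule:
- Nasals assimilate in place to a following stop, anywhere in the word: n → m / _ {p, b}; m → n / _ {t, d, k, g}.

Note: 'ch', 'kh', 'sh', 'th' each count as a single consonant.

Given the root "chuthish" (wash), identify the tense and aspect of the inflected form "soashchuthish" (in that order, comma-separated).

future, habitual

Segment: so-ash-chuthish.
tense: ash- → future.
aspect: so- → habitual.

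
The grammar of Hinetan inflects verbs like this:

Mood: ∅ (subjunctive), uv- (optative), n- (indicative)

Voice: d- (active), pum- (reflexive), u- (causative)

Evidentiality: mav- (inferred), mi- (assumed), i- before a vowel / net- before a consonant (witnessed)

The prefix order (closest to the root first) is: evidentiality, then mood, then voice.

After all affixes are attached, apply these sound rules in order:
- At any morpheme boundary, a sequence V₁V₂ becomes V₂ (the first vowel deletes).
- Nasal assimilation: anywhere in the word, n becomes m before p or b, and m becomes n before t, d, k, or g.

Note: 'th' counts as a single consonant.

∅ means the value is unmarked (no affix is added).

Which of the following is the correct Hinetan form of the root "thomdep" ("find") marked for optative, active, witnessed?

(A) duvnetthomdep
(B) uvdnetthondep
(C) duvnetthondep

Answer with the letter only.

C

Attach evidentiality witnessed net- (before consonant 'th') → netthomdep.
Attach mood optative uv- → uvnetthomdep.
Attach voice active d- → duvnetthomdep.
Vowel deletion: no change.
Apply nasal assimilation: duvnetthomdep → duvnetthondep.
So the correct form is duvnetthondep, option (C).
(B) uvdnetthondep is wrong: it has the affixes in the wrong order.
(A) duvnetthomdep is wrong: it fails to apply the sound rule(s).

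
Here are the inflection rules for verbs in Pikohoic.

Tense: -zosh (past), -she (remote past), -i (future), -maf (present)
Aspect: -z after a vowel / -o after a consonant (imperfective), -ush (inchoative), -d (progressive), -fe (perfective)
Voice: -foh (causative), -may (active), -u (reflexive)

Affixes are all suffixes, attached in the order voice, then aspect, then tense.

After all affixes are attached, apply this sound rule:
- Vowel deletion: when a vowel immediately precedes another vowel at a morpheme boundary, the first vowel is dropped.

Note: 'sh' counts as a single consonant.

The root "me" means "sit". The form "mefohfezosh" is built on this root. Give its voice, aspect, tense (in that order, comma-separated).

Segment: me-foh-fe-zosh.
voice: -foh → causative.
aspect: -fe → perfective.
tense: -zosh → past.

causative, perfective, past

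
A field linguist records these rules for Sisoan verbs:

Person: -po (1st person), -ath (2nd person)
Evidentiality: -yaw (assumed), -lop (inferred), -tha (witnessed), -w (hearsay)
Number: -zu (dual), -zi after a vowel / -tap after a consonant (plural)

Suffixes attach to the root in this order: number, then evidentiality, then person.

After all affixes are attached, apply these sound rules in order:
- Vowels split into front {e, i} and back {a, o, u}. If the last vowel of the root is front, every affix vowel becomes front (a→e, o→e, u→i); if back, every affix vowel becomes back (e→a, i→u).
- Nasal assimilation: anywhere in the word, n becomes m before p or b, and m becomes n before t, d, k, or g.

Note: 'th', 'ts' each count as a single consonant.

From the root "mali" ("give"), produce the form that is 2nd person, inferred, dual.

Attach number dual -zu → malizu.
Attach evidentiality inferred -lop → malizulop.
Attach person 2nd person -ath → malizulopath.
Apply vowel harmony: malizulopath → malizilepeth.
Nasal assimilation: no change.

malizilepeth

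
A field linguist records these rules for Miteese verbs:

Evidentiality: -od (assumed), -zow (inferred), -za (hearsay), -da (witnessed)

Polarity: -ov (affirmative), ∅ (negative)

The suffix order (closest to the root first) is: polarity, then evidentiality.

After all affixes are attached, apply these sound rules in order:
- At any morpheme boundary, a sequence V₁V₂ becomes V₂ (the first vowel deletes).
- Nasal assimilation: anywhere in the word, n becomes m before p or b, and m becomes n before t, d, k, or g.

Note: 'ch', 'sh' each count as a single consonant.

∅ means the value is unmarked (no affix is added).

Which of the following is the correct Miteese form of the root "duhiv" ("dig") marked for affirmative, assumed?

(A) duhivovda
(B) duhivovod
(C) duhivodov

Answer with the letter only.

Attach polarity affirmative -ov → duhivov.
Attach evidentiality assumed -od → duhivovod.
Vowel deletion: no change.
Nasal assimilation: no change.
So the correct form is duhivovod, option (B).
(A) duhivovda is wrong: it uses witnessed instead of assumed for evidentiality.
(C) duhivodov is wrong: it has the affixes in the wrong order.

B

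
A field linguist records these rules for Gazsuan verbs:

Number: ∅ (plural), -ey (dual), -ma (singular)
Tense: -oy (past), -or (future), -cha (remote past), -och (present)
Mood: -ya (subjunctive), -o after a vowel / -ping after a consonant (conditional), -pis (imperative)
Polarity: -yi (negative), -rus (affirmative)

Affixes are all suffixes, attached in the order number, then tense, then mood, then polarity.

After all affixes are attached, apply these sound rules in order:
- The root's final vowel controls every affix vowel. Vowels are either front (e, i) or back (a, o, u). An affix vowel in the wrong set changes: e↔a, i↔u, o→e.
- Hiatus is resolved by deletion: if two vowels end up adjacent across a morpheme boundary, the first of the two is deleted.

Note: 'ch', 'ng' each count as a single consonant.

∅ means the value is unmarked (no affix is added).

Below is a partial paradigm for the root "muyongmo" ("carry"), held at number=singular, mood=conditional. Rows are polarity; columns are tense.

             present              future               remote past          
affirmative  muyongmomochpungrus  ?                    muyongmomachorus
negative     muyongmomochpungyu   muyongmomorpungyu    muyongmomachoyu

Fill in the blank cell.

muyongmomorpungrus

Attach number singular -ma → muyongmoma.
Attach tense future -or → muyongmomaor.
Attach mood conditional -ping (after consonant 'r') → muyongmomaorping.
Attach polarity affirmative -rus → muyongmomaorpingrus.
Apply vowel harmony: muyongmomaorpingrus → muyongmomaorpungrus.
Apply vowel deletion: muyongmomaorpungrus → muyongmomorpungrus.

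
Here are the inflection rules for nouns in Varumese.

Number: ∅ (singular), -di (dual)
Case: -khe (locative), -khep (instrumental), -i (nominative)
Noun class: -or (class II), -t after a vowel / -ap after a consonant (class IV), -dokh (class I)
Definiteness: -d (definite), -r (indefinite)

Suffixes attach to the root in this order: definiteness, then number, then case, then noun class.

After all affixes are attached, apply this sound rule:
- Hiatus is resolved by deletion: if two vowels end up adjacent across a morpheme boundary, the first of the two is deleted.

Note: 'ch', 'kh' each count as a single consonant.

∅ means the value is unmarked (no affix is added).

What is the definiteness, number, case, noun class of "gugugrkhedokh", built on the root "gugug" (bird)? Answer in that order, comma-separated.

Segment: gugug-r-khe-dokh.
definiteness: -r → indefinite.
number: ∅ → singular.
case: -khe → locative.
noun class: -dokh → class I.

indefinite, singular, locative, class I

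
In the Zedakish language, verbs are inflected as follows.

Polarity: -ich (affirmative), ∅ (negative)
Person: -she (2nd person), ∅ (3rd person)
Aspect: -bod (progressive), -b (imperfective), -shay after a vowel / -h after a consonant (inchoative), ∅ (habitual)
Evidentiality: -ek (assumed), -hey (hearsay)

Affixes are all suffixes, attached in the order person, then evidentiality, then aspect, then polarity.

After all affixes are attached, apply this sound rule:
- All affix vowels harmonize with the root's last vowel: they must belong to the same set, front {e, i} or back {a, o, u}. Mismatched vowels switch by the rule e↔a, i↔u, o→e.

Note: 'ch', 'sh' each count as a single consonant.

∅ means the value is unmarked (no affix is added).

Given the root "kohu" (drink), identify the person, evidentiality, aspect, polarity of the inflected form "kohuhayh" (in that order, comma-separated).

3rd person, hearsay, inchoative, negative

Segment: kohu-hey-h.
person: ∅ → 3rd person.
evidentiality: -hey → hearsay.
aspect: -shay/h → inchoative.
polarity: ∅ → negative.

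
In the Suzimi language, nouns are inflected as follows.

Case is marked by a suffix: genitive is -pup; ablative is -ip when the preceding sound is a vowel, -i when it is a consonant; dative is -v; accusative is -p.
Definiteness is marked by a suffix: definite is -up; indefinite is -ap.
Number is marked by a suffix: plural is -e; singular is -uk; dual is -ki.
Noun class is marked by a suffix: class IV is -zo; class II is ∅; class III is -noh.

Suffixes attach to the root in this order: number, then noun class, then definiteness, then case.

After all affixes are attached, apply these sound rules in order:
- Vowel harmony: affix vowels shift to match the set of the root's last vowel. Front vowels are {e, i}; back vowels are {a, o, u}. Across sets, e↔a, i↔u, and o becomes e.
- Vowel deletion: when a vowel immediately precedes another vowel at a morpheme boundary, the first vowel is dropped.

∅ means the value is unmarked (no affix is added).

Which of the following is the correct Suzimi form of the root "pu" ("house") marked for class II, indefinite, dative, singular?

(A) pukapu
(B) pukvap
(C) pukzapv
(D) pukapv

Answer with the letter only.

Attach number singular -uk → puuk.
noun class = class II: zero marking, form stays puuk.
Attach definiteness indefinite -ap → puukap.
Attach case dative -v → puukapv.
Vowel harmony: no change.
Apply vowel deletion: puukapv → pukapv.
So the correct form is pukapv, option (D).
(B) pukvap is wrong: it has the affixes in the wrong order.
(C) pukzapv is wrong: it uses class IV instead of class II for noun class.
(A) pukapu is wrong: it uses ablative instead of dative for case.

D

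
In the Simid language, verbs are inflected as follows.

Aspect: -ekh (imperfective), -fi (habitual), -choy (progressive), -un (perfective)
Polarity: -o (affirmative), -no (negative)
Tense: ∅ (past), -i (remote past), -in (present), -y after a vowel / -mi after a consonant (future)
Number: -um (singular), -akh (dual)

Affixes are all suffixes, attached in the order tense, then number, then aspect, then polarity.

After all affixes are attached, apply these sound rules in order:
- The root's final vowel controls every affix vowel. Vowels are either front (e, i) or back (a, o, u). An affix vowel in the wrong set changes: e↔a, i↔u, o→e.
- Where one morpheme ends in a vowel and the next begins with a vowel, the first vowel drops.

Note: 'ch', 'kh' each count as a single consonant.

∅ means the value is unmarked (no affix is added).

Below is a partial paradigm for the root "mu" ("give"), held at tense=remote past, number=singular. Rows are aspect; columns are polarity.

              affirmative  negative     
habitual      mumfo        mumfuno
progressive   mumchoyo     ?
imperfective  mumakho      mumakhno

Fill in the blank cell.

mumchoyno

Attach tense remote past -i → mui.
Attach number singular -um → muium.
Attach aspect progressive -choy → muiumchoy.
Attach polarity negative -no → muiumchoyno.
Apply vowel harmony: muiumchoyno → muuumchoyno.
Apply vowel deletion: muuumchoyno → mumchoyno.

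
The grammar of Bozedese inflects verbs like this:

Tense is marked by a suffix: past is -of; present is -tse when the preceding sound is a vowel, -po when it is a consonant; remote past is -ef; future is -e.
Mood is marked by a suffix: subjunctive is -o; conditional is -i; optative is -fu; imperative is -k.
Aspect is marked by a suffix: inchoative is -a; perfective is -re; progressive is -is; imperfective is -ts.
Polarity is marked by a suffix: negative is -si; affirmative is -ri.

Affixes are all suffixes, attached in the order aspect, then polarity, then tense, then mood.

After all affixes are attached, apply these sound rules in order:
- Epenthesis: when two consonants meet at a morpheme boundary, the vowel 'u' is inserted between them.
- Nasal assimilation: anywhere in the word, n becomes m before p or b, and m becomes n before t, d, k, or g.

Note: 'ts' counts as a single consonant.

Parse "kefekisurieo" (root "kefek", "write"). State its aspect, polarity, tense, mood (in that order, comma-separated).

Segment: kefek-is-ri-e-o.
aspect: -is → progressive.
polarity: -ri → affirmative.
tense: -e → future.
mood: -o → subjunctive.

progressive, affirmative, future, subjunctive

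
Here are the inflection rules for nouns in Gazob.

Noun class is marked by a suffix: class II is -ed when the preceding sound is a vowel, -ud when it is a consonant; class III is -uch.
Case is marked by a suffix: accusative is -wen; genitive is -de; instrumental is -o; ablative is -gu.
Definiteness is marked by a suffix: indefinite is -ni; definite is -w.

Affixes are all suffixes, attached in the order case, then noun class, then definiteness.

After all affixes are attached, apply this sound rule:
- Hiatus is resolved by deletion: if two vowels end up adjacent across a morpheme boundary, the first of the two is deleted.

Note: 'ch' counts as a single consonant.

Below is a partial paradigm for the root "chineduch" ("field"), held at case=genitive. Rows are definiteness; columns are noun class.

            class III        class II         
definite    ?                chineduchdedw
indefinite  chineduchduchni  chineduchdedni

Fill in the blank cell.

chineduchduchw

Attach case genitive -de → chineduchde.
Attach noun class class III -uch → chineduchdeuch.
Attach definiteness definite -w → chineduchdeuchw.
Apply vowel deletion: chineduchdeuchw → chineduchduchw.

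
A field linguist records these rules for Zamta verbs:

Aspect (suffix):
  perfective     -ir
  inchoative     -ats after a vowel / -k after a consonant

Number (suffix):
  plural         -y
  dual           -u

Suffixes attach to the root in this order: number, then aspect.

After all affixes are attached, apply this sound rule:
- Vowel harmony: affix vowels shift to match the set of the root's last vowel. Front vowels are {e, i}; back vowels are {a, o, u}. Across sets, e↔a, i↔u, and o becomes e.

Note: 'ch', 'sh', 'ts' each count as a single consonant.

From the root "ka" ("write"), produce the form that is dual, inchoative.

kauats

Attach number dual -u → kau.
Attach aspect inchoative -ats (after vowel 'u') → kauats.
Vowel harmony: no change.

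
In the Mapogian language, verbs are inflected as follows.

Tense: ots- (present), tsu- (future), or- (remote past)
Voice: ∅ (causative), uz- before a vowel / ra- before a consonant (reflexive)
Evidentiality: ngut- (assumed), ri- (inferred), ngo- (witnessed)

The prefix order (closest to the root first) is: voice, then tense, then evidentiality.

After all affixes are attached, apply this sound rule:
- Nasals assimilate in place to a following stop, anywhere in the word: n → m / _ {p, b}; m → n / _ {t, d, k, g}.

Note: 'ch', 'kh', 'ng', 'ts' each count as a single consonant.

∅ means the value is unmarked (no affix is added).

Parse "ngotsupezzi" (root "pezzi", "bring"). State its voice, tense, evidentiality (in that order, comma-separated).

Segment: ngo-tsu-pezzi.
voice: ∅ → causative.
tense: tsu- → future.
evidentiality: ngo- → witnessed.

causative, future, witnessed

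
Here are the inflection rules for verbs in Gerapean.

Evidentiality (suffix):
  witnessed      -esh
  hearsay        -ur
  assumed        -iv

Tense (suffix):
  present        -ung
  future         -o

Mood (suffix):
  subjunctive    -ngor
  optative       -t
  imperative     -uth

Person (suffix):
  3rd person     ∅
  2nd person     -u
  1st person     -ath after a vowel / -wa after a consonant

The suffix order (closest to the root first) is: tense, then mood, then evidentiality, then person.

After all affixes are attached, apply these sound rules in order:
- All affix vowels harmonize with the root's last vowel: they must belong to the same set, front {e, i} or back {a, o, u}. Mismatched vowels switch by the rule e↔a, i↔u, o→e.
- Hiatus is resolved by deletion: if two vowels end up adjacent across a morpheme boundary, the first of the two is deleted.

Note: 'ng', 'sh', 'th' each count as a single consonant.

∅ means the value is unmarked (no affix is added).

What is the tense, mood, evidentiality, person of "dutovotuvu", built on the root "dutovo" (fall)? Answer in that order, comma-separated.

Segment: dutovo-o-t-iv-u.
tense: -o → future.
mood: -t → optative.
evidentiality: -iv → assumed.
person: -u → 2nd person.

future, optative, assumed, 2nd person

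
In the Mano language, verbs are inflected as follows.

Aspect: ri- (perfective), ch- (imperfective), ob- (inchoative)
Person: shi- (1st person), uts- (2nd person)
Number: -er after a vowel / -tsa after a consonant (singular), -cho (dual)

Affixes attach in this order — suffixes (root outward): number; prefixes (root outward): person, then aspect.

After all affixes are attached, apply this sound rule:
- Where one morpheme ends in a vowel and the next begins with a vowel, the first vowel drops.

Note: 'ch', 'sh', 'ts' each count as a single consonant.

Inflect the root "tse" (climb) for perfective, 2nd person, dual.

Attach person 2nd person uts- → utstse.
Attach aspect perfective ri- → riutstse.
Attach number dual -cho → riutstsecho.
Apply vowel deletion: riutstsecho → rutstsecho.

rutstsecho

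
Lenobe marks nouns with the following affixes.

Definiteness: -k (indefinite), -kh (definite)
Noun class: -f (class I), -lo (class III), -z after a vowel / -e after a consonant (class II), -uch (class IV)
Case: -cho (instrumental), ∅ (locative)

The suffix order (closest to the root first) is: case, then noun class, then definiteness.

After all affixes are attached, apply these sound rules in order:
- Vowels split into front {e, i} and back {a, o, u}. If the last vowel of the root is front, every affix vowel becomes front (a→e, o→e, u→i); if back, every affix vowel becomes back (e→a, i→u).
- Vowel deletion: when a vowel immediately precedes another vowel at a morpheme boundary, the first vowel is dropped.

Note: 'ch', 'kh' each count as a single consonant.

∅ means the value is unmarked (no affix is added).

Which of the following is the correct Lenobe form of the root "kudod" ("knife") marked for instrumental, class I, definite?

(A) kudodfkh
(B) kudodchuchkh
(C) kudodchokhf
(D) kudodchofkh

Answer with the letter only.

D

Attach case instrumental -cho → kudodcho.
Attach noun class class I -f → kudodchof.
Attach definiteness definite -kh → kudodchofkh.
Vowel harmony: no change.
Vowel deletion: no change.
So the correct form is kudodchofkh, option (D).
(A) kudodfkh is wrong: it uses locative instead of instrumental for case.
(C) kudodchokhf is wrong: it has the affixes in the wrong order.
(B) kudodchuchkh is wrong: it uses class IV instead of class I for noun class.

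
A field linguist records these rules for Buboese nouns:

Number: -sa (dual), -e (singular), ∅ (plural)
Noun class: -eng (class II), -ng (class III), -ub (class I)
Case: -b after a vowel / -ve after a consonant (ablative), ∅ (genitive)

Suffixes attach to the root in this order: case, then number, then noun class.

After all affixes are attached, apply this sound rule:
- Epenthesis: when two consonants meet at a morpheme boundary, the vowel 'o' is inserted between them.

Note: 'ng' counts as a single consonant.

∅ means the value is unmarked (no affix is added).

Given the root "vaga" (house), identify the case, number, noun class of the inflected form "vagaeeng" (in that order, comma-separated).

Segment: vaga-e-eng.
case: ∅ → genitive.
number: -e → singular.
noun class: -eng → class II.

genitive, singular, class II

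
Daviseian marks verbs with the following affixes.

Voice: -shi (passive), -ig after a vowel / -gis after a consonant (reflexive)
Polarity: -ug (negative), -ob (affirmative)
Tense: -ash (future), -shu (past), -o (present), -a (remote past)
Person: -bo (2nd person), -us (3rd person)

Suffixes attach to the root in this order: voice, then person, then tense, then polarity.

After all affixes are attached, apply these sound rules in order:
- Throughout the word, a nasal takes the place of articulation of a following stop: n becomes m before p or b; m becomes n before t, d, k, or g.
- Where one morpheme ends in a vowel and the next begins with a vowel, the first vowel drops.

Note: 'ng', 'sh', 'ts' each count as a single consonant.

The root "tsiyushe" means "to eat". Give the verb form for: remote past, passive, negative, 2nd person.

tsiyusheshibug

Attach voice passive -shi → tsiyusheshi.
Attach person 2nd person -bo → tsiyusheshibo.
Attach tense remote past -a → tsiyusheshiboa.
Attach polarity negative -ug → tsiyusheshiboaug.
Nasal assimilation: no change.
Apply vowel deletion: tsiyusheshiboaug → tsiyusheshibug.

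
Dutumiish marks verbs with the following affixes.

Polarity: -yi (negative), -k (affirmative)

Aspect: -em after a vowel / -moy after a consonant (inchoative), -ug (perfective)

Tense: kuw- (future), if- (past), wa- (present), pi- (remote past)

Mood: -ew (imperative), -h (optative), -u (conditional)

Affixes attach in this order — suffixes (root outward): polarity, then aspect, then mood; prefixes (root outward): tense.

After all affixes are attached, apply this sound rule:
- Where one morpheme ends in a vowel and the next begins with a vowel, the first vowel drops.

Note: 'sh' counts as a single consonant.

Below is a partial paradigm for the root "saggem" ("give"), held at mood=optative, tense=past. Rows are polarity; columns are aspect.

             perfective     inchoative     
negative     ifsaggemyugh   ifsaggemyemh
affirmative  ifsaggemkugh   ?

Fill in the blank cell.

ifsaggemkmoyh

Attach polarity affirmative -k → saggemk.
Attach aspect inchoative -moy (after consonant 'k') → saggemkmoy.
Attach mood optative -h → saggemkmoyh.
Attach tense past if- → ifsaggemkmoyh.
Vowel deletion: no change.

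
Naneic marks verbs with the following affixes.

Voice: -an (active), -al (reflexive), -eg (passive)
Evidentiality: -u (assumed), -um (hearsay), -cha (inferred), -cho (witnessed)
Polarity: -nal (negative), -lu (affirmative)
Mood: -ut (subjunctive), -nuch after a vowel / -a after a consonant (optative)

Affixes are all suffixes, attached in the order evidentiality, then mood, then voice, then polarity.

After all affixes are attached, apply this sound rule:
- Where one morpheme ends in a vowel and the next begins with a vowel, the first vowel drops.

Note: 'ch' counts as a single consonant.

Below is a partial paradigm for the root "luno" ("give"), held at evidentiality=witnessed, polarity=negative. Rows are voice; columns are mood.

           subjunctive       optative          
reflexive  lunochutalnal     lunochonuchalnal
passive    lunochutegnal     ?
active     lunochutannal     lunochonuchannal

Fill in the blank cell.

lunochonuchegnal

Attach evidentiality witnessed -cho → lunocho.
Attach mood optative -nuch (after vowel 'o') → lunochonuch.
Attach voice passive -eg → lunochonucheg.
Attach polarity negative -nal → lunochonuchegnal.
Vowel deletion: no change.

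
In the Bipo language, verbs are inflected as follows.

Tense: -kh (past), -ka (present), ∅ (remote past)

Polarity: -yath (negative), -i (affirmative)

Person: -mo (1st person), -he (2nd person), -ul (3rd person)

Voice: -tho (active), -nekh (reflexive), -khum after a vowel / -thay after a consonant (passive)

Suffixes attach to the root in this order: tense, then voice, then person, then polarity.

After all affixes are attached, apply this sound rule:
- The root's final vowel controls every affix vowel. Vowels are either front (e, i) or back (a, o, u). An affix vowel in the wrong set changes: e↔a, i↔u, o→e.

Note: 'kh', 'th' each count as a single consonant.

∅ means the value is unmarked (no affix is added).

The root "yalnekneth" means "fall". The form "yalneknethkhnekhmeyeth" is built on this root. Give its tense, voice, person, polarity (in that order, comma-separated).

Segment: yalnekneth-kh-nekh-mo-yath.
tense: -kh → past.
voice: -nekh → reflexive.
person: -mo → 1st person.
polarity: -yath → negative.

past, reflexive, 1st person, negative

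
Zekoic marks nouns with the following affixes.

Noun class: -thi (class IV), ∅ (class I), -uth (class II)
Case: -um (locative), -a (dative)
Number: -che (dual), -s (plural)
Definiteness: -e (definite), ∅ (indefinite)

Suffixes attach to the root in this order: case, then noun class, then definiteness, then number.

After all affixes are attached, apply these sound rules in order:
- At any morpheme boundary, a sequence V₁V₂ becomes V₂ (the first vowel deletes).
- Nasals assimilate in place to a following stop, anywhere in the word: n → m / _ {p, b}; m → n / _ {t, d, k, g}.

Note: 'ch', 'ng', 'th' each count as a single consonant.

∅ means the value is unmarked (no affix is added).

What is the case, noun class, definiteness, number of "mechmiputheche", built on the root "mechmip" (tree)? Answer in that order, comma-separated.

Segment: mechmip-a-uth-e-che.
case: -a → dative.
noun class: -uth → class II.
definiteness: -e → definite.
number: -che → dual.

dative, class II, definite, dual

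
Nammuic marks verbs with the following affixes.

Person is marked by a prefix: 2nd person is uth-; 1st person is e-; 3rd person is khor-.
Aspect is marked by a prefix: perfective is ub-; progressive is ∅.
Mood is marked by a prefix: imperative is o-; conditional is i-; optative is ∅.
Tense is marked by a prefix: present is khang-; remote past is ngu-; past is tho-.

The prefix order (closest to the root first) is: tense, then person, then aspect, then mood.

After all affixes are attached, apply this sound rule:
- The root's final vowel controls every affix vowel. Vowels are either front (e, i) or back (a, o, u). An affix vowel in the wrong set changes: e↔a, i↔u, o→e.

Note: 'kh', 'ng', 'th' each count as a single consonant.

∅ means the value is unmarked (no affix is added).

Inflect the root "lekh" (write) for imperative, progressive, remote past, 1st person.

eengilekh

Attach tense remote past ngu- → ngulekh.
Attach person 1st person e- → engulekh.
aspect = progressive: zero marking, form stays engulekh.
Attach mood imperative o- → oengulekh.
Apply vowel harmony: oengulekh → eengilekh.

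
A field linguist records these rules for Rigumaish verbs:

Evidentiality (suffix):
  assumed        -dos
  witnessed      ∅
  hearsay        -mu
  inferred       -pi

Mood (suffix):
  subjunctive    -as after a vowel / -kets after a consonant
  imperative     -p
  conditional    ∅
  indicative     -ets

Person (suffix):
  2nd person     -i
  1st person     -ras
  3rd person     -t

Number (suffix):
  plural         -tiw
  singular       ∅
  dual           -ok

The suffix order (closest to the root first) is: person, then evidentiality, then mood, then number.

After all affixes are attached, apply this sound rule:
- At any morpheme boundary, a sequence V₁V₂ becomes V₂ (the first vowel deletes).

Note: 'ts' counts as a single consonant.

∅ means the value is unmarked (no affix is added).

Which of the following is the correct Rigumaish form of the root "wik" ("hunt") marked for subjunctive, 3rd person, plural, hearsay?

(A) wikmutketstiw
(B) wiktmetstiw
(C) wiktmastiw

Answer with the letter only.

Attach person 3rd person -t → wikt.
Attach evidentiality hearsay -mu → wiktmu.
Attach mood subjunctive -as (after vowel 'u') → wiktmuas.
Attach number plural -tiw → wiktmuastiw.
Apply vowel deletion: wiktmuastiw → wiktmastiw.
So the correct form is wiktmastiw, option (C).
(B) wiktmetstiw is wrong: it uses indicative instead of subjunctive for mood.
(A) wikmutketstiw is wrong: it has the affixes in the wrong order.

C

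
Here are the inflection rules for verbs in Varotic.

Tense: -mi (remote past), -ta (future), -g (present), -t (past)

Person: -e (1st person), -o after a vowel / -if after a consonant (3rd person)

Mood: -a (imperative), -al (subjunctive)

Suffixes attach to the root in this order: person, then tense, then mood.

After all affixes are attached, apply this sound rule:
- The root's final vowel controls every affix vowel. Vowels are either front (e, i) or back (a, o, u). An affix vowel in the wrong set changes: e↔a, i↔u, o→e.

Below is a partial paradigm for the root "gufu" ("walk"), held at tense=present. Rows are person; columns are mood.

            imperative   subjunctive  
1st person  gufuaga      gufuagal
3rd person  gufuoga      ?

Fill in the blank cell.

Attach person 3rd person -o (after vowel 'u') → gufuo.
Attach tense present -g → gufuog.
Attach mood subjunctive -al → gufuogal.
Vowel harmony: no change.

gufuogal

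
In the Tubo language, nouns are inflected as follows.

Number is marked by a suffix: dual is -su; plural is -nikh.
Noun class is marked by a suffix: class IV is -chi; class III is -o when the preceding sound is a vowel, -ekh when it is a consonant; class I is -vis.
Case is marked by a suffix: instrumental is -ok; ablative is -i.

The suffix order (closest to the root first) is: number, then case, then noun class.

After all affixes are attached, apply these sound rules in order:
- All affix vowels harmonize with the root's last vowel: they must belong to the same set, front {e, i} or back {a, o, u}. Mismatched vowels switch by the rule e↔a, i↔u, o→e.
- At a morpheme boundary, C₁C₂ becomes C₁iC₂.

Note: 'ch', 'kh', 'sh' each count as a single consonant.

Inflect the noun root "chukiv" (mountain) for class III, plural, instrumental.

chukivinikhekekh

Attach number plural -nikh → chukivnikh.
Attach case instrumental -ok → chukivnikhok.
Attach noun class class III -ekh (after consonant 'k') → chukivnikhokekh.
Apply vowel harmony: chukivnikhokekh → chukivnikhekekh.
Apply epenthesis: chukivnikhekekh → chukivinikhekekh.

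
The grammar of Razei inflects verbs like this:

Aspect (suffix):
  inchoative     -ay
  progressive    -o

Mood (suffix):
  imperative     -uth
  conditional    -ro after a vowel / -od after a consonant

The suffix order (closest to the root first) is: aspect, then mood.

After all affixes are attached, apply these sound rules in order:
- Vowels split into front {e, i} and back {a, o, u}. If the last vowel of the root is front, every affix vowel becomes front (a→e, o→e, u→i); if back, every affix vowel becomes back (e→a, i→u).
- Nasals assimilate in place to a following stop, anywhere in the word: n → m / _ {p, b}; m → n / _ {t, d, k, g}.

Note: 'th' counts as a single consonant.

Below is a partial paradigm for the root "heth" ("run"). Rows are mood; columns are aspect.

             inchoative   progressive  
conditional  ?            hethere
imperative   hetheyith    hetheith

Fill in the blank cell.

Attach aspect inchoative -ay → hethay.
Attach mood conditional -od (after consonant 'y') → hethayod.
Apply vowel harmony: hethayod → hetheyed.
Nasal assimilation: no change.

hetheyed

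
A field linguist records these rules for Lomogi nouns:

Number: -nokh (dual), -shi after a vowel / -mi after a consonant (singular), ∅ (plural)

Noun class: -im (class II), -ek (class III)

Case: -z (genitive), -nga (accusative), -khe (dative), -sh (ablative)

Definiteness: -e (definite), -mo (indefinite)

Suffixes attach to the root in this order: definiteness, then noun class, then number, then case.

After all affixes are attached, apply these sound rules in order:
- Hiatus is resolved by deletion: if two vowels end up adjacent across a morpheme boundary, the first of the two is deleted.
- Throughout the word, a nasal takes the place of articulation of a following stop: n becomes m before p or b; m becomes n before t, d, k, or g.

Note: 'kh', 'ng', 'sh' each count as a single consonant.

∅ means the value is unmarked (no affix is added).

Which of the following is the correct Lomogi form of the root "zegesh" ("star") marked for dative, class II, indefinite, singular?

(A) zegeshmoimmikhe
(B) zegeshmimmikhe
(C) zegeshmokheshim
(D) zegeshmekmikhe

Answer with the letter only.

B

Attach definiteness indefinite -mo → zegeshmo.
Attach noun class class II -im → zegeshmoim.
Attach number singular -mi (after consonant 'm') → zegeshmoimmi.
Attach case dative -khe → zegeshmoimmikhe.
Apply vowel deletion: zegeshmoimmikhe → zegeshmimmikhe.
Nasal assimilation: no change.
So the correct form is zegeshmimmikhe, option (B).
(D) zegeshmekmikhe is wrong: it uses class III instead of class II for noun class.
(A) zegeshmoimmikhe is wrong: it fails to apply the sound rule(s).
(C) zegeshmokheshim is wrong: it has the affixes in the wrong order.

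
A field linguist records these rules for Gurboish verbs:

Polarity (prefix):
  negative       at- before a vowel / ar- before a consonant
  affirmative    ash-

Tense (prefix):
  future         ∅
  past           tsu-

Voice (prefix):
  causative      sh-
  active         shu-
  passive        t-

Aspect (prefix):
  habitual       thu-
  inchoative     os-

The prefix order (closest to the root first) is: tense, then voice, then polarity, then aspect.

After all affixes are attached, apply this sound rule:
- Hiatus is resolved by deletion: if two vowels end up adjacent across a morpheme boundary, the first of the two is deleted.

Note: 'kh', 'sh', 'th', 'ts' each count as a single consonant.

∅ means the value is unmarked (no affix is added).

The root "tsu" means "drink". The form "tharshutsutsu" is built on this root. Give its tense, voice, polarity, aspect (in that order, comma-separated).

past, active, negative, habitual

Segment: thu-ar-shu-tsu-tsu.
tense: tsu- → past.
voice: shu- → active.
polarity: at/ar- → negative.
aspect: thu- → habitual.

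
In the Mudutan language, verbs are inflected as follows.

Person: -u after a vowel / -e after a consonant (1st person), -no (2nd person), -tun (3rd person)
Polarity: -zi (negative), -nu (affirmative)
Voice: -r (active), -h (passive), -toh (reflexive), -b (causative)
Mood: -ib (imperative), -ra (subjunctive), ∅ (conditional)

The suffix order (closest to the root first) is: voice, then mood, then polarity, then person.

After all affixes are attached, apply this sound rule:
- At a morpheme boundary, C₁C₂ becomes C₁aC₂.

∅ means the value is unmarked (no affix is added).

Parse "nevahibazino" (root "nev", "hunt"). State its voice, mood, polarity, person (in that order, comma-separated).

Segment: nev-h-ib-zi-no.
voice: -h → passive.
mood: -ib → imperative.
polarity: -zi → negative.
person: -no → 2nd person.

passive, imperative, negative, 2nd person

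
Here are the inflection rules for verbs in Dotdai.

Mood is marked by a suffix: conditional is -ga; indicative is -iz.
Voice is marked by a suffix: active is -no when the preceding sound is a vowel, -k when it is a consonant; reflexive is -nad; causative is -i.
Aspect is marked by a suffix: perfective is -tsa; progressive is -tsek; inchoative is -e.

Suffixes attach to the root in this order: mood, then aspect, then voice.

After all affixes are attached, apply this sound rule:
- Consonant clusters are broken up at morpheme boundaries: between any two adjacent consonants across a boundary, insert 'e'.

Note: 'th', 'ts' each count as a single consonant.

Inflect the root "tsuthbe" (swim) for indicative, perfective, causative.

Attach mood indicative -iz → tsuthbeiz.
Attach aspect perfective -tsa → tsuthbeiztsa.
Attach voice causative -i → tsuthbeiztsai.
Apply epenthesis: tsuthbeiztsai → tsuthbeizetsai.

tsuthbeizetsai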